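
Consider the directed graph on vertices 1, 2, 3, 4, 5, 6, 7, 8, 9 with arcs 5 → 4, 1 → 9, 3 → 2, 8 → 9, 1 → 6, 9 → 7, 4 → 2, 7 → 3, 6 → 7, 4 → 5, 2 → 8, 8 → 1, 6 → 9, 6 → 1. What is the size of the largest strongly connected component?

7

{1, 2, 3, 6, 7, 8, 9} are all mutually reachable — one SCC of size 7.
{4, 5} are all mutually reachable — one SCC of size 2.
The largest has 7 vertices.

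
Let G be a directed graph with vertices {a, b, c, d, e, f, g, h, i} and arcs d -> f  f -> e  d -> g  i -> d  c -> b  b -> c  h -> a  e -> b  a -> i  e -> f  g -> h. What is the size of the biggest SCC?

{a, d, g, h, i} are all mutually reachable — one SCC of size 5.
{e, f} are all mutually reachable — one SCC of size 2.
{b, c} are all mutually reachable — one SCC of size 2.
The largest has 5 vertices.

5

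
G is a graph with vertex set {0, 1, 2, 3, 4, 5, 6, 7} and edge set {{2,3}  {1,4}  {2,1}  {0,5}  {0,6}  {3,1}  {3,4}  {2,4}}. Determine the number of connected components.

3

7 is isolated — a component by itself.
Starting from 0 we can reach 0, 5, 6. That is one component of size 3.
Starting from 1 we can reach 1, 2, 3, 4. That is one component of size 4.
Total: 3 components.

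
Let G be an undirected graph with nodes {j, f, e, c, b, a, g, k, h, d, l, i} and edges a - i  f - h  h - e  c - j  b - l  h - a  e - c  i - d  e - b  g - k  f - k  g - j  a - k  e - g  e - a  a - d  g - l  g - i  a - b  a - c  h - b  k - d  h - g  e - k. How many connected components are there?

1

Starting from a we can reach a, b, c, d, e, f, g, h, i, j, k, l. That is one component of size 12.
Total: 1 component.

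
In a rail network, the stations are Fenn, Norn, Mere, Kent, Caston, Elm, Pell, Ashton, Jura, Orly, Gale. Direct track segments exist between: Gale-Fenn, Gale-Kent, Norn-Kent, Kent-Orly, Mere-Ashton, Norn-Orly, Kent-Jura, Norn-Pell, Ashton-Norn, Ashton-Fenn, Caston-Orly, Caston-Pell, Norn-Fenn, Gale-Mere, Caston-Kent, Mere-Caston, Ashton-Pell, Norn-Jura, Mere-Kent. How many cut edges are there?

0

The edges on the cycle Norn-Kent-Jura-Norn are not bridges since each lies on that cycle.
Every edge lies on some cycle, so there are no bridges.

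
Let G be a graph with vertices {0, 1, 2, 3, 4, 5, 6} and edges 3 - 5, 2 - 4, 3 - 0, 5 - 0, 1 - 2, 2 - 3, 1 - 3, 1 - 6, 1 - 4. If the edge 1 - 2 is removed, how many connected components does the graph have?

1 and 2 are still connected via 1-3-2, so the component count stays at 1.

1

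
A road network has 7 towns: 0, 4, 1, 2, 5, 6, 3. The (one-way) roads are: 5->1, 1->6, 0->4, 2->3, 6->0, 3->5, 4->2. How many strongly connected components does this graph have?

{0, 1, 2, 3, 4, 5, 6} are all mutually reachable — one SCC of size 7.
That gives 1 strongly connected component.

1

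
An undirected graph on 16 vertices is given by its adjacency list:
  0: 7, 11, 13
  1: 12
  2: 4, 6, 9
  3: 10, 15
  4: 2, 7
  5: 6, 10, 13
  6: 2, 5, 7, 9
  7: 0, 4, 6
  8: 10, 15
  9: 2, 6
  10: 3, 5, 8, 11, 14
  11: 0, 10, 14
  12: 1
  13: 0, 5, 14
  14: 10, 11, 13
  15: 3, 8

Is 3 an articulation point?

Deleting 3 leaves 2 components (was 2), so 3 is not a cut vertex.

No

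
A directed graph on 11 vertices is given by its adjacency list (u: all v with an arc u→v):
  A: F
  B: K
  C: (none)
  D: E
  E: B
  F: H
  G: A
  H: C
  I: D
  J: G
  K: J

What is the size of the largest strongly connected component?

{J} is an SCC by itself.
{K} is an SCC by itself.
{I} is an SCC by itself.
{B} is an SCC by itself.
{E} is an SCC by itself.
(and 6 more singleton SCCs)
The largest has 1 vertex.

1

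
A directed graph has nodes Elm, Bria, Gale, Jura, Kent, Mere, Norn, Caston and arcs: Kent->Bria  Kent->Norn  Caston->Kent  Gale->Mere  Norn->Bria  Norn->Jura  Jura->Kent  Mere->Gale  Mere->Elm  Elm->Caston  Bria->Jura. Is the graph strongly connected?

There is no directed path from Elm to Mere, so the graph is not strongly connected.

No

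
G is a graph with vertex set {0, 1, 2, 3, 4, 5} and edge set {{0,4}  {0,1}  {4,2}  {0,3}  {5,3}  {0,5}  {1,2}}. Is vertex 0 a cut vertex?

Deleting 0 raises the number of components from 1 to 2, so 0 is a cut vertex.

Yes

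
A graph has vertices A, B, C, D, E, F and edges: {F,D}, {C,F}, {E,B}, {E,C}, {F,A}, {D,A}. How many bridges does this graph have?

3

The edges on the cycle F-D-A-F are not bridges since each lies on that cycle.
But removing E-C disconnects E from C; removing F-C disconnects F from C; removing E-B disconnects E from B — these are bridges.
That makes 3 bridges.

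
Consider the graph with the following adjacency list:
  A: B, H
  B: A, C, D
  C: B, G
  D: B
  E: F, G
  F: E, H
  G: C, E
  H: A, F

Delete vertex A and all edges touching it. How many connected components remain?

1

With A gone, the remaining components are: {B, C, D, E, F, G, H}.
That is 1 component.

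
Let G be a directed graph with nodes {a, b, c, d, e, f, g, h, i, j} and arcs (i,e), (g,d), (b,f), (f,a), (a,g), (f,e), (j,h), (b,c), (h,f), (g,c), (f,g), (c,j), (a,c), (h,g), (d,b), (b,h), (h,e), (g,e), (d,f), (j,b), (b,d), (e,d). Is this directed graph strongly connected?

No

There is no directed path from j to i, so the graph is not strongly connected.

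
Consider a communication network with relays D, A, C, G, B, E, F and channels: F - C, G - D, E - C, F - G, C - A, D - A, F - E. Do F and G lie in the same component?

Yes

From F we can reach A, C, D, E, F, G, which includes G.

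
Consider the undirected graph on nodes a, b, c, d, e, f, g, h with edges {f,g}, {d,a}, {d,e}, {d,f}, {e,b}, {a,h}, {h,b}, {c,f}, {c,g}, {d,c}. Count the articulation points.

Removing d increases the component count from 1 to 2, so d is a cut vertex.
By contrast removing e leaves 1 component; it is not a cut vertex. No other vertex is a cut vertex either.

1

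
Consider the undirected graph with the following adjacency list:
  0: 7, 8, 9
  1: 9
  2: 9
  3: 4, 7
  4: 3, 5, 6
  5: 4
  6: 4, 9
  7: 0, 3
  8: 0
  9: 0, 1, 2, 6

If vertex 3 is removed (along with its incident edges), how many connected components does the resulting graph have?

1

With 3 gone, the remaining components are: {0, 1, 2, 4, 5, 6, 7, 8, 9}.
That is 1 component.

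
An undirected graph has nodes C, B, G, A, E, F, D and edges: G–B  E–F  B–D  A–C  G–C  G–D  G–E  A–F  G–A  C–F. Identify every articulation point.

Removing G increases the component count from 1 to 2, so G is a cut vertex.
By contrast removing A leaves 1 component; it is not a cut vertex. No other vertex is a cut vertex either.

G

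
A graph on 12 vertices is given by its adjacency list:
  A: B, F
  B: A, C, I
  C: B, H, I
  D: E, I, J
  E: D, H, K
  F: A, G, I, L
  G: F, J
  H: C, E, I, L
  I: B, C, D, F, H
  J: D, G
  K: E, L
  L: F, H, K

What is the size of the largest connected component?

12

Starting from A we can reach A, B, C, D, E, F, G, H, I, J, K, L. That is one component of size 12.
The largest has 12 vertices.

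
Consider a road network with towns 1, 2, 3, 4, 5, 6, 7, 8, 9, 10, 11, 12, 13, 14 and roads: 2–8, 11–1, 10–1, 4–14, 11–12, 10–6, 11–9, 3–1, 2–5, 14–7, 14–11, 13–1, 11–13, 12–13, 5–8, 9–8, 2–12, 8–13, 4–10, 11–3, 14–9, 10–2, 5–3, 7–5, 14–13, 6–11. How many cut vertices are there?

0

Removing 8, for instance, still leaves 1 component. No single vertex removal increases the component count — the graph has no articulation points.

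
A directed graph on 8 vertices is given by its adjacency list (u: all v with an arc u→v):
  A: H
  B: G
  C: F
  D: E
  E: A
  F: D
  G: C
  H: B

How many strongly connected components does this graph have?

1

{A, B, C, D, E, F, G, H} are all mutually reachable — one SCC of size 8.
That gives 1 strongly connected component.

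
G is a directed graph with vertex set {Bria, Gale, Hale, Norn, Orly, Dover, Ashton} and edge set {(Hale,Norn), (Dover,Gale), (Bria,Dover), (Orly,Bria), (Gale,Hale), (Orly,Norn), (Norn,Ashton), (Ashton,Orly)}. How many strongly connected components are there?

1

{Bria, Gale, Hale, Norn, Orly, Dover, Ashton} are all mutually reachable — one SCC of size 7.
That gives 1 strongly connected component.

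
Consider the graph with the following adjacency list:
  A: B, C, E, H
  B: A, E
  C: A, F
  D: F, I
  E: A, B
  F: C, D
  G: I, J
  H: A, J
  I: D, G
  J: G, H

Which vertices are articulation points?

Removing A increases the component count from 1 to 2, so A is a cut vertex.
By contrast removing J leaves 1 component; it is not a cut vertex. No other vertex is a cut vertex either.

A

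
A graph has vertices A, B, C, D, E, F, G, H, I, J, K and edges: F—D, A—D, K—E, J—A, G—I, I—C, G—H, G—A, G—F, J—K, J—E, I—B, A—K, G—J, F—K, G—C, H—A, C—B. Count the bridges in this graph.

0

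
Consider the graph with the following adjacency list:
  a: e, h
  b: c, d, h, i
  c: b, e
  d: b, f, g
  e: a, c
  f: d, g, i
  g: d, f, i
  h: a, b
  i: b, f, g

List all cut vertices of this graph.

b

Removing b increases the component count from 1 to 2, so b is a cut vertex.
By contrast removing c leaves 1 component; it is not a cut vertex. No other vertex is a cut vertex either.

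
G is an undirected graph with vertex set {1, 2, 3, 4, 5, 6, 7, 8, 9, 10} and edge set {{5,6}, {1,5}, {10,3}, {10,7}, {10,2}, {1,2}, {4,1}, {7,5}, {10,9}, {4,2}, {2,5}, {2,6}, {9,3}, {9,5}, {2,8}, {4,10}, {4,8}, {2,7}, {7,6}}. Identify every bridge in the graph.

The edges on the cycle 4-1-5-2-4 are not bridges since each lies on that cycle.
Every edge lies on some cycle, so there are no bridges.

none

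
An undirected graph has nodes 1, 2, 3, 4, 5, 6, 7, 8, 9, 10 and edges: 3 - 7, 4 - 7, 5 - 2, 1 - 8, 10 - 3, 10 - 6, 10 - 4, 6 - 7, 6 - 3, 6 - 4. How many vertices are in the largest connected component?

9 is isolated — a component by itself.
Starting from 1 we can reach 1, 8. That is one component of size 2.
Starting from 2 we can reach 2, 5. That is one component of size 2.
Starting from 3 we can reach 3, 4, 6, 7, 10. That is one component of size 5.
The largest has 5 vertices.

5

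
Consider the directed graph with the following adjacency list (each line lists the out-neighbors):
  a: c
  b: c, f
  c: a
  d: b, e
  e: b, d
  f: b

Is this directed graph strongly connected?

No

There is no directed path from a to d, so the graph is not strongly connected.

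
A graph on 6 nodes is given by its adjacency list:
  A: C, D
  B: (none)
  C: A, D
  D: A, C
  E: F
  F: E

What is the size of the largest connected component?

B is isolated — a component by itself.
Starting from E we can reach E, F. That is one component of size 2.
Starting from A we can reach A, C, D. That is one component of size 3.
The largest has 3 vertices.

3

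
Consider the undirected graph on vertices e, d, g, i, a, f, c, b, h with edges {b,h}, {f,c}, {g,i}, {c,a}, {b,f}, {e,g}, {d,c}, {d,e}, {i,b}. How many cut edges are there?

2

The edges on the cycle d-e-g-i-b-f-c-d are not bridges since each lies on that cycle.
But removing c - a disconnects c from a; removing h - b disconnects h from b — these are bridges.
That makes 2 bridges.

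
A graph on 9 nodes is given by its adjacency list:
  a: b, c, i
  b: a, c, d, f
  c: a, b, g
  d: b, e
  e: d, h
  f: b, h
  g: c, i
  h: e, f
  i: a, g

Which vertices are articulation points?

b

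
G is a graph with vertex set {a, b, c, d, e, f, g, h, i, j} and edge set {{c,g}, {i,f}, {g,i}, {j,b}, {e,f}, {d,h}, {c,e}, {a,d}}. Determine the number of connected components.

Starting from b we can reach b, j. That is one component of size 2.
Starting from a we can reach a, d, h. That is one component of size 3.
Starting from c we can reach c, e, f, g, i. That is one component of size 5.
Total: 3 components.

3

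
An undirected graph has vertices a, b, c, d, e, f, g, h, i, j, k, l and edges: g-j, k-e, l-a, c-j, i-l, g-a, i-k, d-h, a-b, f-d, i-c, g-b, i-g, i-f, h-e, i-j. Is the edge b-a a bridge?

No

After removing b-a, the path b-g-a still connects them, so the edge is not a bridge.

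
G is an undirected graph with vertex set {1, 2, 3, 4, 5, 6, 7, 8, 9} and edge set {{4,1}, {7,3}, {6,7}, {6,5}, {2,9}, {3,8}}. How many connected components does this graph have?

3

Starting from 2 we can reach 2, 9. That is one component of size 2.
Starting from 1 we can reach 1, 4. That is one component of size 2.
Starting from 3 we can reach 3, 5, 6, 7, 8. That is one component of size 5.
Total: 3 components.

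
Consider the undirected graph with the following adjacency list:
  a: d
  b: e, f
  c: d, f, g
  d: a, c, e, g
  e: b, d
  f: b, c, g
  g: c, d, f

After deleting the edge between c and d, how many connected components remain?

1

c and d are still connected via c-g-d, so the component count stays at 1.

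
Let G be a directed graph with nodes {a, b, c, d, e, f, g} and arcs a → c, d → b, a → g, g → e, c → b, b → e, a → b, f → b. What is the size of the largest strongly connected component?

{b} is an SCC by itself.
{f} is an SCC by itself.
{g} is an SCC by itself.
{c} is an SCC by itself.
{d} is an SCC by itself.
(and 2 more singleton SCCs)
The largest has 1 vertex.

1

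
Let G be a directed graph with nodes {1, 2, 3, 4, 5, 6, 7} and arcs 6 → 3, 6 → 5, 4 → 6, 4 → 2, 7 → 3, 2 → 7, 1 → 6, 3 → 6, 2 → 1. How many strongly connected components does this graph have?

{3, 6} are all mutually reachable — one SCC of size 2.
{7} is an SCC by itself.
{4} is an SCC by itself.
{1} is an SCC by itself.
{5} is an SCC by itself.
(and 1 more singleton SCC)
That gives 6 strongly connected components.

6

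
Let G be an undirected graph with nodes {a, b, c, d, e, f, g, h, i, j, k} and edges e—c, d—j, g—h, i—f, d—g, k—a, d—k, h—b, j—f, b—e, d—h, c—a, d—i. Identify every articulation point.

Removing d increases the component count from 1 to 2, so d is a cut vertex.
By contrast removing a leaves 1 component; it is not a cut vertex. No other vertex is a cut vertex either.

d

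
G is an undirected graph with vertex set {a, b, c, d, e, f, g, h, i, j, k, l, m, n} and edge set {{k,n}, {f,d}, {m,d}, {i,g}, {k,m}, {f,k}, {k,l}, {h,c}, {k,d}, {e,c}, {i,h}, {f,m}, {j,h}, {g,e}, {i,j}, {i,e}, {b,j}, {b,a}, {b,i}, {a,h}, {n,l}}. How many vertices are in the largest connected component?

Starting from d we can reach d, f, k, l, m, n. That is one component of size 6.
Starting from a we can reach a, b, c, e, g, h, i, j. That is one component of size 8.
The largest has 8 vertices.

8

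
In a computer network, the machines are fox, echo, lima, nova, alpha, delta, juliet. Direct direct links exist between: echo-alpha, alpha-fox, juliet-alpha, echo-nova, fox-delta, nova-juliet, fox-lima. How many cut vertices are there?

Removing fox increases the component count from 1 to 3, so fox is a cut vertex.
Removing alpha increases the component count from 1 to 2, so alpha is a cut vertex.
By contrast removing juliet leaves 1 component; it is not a cut vertex. No other vertex is a cut vertex either.

2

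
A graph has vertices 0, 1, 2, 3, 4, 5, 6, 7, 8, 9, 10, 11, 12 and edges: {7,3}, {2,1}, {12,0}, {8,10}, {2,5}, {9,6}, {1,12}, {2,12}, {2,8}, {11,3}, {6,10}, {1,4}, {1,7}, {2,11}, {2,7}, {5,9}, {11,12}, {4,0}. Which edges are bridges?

The edges on the cycle 2-5-9-6-10-8-2 are not bridges since each lies on that cycle.
Every edge lies on some cycle, so there are no bridges.

none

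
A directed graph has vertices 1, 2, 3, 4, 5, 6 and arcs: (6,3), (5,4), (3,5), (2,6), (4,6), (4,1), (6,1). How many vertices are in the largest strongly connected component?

{3, 4, 5, 6} are all mutually reachable — one SCC of size 4.
{1} is an SCC by itself.
{2} is an SCC by itself.
The largest has 4 vertices.

4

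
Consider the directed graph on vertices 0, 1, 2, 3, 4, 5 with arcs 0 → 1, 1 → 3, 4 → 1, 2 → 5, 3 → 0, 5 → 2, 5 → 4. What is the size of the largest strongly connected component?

{0, 1, 3} are all mutually reachable — one SCC of size 3.
{2, 5} are all mutually reachable — one SCC of size 2.
{4} is an SCC by itself.
The largest has 3 vertices.

3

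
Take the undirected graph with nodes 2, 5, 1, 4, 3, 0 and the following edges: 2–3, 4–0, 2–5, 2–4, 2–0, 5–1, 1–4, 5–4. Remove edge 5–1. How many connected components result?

1

5 and 1 are still connected via 5-4-1, so the component count stays at 1.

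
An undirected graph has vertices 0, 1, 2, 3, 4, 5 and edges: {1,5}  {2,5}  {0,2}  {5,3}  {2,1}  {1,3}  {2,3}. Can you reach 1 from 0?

Yes

From 0 we can reach 0, 1, 2, 3, 5, which includes 1.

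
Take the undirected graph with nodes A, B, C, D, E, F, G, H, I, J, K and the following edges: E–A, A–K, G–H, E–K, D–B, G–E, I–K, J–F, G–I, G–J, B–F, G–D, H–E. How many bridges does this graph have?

The edges on the cycle G-D-B-F-J-G are not bridges since each lies on that cycle.
Every edge lies on some cycle, so there are no bridges.

0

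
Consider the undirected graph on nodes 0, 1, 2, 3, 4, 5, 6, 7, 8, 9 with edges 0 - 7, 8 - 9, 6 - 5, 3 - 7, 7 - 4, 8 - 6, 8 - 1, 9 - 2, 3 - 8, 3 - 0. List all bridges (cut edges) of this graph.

The edges on the cycle 3-0-7-3 are not bridges since each lies on that cycle.
But removing 5 - 6 disconnects 5 from 6; removing 8 - 9 disconnects 8 from 9; removing 3 - 8 disconnects 3 from 8; removing 8 - 6 disconnects 8 from 6 — these are bridges.
In total 7 edges are bridges.

1-8, 2-9, 3-8, 4-7, 5-6, 6-8, 8-9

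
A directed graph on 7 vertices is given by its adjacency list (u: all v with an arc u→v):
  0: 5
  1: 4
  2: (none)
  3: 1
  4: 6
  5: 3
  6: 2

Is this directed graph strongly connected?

No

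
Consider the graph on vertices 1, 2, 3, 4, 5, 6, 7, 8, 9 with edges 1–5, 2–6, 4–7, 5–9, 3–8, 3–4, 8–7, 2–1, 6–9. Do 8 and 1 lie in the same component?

The component containing 8 is {3, 4, 7, 8}, and 1 is not in it.

No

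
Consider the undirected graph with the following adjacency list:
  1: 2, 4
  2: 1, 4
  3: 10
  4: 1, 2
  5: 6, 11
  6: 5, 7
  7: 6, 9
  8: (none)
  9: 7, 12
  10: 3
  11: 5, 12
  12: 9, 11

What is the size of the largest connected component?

6

8 is isolated — a component by itself.
Starting from 3 we can reach 3, 10. That is one component of size 2.
Starting from 1 we can reach 1, 2, 4. That is one component of size 3.
Starting from 5 we can reach 5, 6, 7, 9, 11, 12. That is one component of size 6.
The largest has 6 vertices.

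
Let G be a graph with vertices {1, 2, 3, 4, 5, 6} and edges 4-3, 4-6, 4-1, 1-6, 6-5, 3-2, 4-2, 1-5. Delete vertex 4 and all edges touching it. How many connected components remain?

With 4 gone, the remaining components are: {2, 3}; {1, 5, 6}.
That is 2 components.

2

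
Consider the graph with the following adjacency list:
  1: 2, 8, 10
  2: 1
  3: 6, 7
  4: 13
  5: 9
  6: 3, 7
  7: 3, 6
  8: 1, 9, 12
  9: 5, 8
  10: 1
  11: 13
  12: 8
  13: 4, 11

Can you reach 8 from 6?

No

The component containing 6 is {3, 6, 7}, and 8 is not in it.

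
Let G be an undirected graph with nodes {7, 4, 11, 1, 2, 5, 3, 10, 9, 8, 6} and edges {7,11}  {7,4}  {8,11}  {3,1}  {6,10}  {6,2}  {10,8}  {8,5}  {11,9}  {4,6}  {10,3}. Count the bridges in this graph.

The edges on the cycle 7-4-6-10-8-11-7 are not bridges since each lies on that cycle.
But removing 3–10 disconnects 3 from 10; removing 3–1 disconnects 3 from 1; removing 11–9 disconnects 11 from 9; removing 2–6 disconnects 2 from 6 — these are bridges.
In total 5 edges are bridges.

5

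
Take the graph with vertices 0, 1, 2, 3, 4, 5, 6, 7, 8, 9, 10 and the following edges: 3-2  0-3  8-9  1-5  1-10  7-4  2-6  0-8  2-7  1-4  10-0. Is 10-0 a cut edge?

No

After removing 10-0, the path 10-1-4-7-2-3-0 still connects them, so the edge is not a bridge.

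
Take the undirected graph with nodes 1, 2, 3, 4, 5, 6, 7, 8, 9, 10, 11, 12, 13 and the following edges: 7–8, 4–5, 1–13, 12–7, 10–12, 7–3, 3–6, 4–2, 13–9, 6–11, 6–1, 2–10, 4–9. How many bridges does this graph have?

The edges on the cycle 4-2-10-12-7-3-6-1-13-9-4 are not bridges since each lies on that cycle.
But removing 8–7 disconnects 8 from 7; removing 4–5 disconnects 4 from 5; removing 11–6 disconnects 11 from 6 — these are bridges.
That makes 3 bridges.

3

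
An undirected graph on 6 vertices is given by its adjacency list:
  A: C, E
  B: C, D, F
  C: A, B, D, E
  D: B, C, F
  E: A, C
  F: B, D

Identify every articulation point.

C

Removing C increases the component count from 1 to 2, so C is a cut vertex.
By contrast removing A leaves 1 component; it is not a cut vertex. No other vertex is a cut vertex either.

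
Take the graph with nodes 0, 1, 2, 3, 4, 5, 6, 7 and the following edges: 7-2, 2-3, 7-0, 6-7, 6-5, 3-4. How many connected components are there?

1 is isolated — a component by itself.
Starting from 0 we can reach 0, 2, 3, 4, 5, 6, 7. That is one component of size 7.
Total: 2 components.

2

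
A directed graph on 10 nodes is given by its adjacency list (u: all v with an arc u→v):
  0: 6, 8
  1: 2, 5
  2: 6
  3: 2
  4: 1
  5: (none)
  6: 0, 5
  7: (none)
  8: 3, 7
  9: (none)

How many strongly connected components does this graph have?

{0, 2, 3, 6, 8} are all mutually reachable — one SCC of size 5.
{7} is an SCC by itself.
{1} is an SCC by itself.
{4} is an SCC by itself.
{5} is an SCC by itself.
(and 1 more singleton SCC)
That gives 6 strongly connected components.

6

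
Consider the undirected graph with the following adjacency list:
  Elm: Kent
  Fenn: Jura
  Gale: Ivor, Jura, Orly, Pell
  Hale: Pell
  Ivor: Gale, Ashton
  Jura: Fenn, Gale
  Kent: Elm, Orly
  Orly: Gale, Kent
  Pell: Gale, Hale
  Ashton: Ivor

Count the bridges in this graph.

removing Gale-Ivor disconnects Gale from Ivor; removing Jura-Fenn disconnects Jura from Fenn; removing Jura-Gale disconnects Jura from Gale; removing Ashton-Ivor disconnects Ashton from Ivor — these are bridges.
In total 9 edges are bridges.

9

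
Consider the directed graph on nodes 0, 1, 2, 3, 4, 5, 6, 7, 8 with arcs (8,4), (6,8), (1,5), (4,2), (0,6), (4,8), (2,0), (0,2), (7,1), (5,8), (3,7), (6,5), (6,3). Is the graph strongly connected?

From 6 we can reach every vertex (0, 1, 2, 3, 4, 5, 6, 7, 8), and every vertex can reach 6 (0, 1, 2, 3, 4, 5, 6, 7, 8). So the whole graph is one strongly connected component.

Yes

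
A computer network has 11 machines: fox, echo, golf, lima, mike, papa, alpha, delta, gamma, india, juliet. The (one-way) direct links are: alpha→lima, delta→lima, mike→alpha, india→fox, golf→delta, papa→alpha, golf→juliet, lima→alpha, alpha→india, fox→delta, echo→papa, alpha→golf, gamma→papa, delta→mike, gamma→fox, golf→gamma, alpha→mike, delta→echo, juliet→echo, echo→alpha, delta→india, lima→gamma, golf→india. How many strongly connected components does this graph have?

{fox, echo, golf, lima, mike, papa, alpha, delta, gamma, india, juliet} are all mutually reachable — one SCC of size 11.
That gives 1 strongly connected component.

1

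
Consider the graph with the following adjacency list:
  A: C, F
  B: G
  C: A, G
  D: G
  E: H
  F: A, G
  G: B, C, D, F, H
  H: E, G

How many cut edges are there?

4

The edges on the cycle G-F-A-C-G are not bridges since each lies on that cycle.
But removing G-D disconnects G from D; removing H-G disconnects H from G; removing H-E disconnects H from E; removing B-G disconnects B from G — these are bridges.
That makes 4 bridges.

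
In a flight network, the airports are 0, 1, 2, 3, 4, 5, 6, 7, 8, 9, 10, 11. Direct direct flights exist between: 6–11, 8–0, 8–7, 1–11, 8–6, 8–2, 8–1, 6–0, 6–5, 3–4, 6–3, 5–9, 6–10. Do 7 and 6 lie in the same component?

From 7 we can reach 0, 1, 2, 3, 4, 5, 6, 7, 8, 9, 10, 11, which includes 6.

Yes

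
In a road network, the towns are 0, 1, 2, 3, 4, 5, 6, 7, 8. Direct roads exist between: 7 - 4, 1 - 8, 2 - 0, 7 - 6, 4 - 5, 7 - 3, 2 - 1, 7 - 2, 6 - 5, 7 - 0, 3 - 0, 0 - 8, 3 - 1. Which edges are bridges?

none

The edges on the cycle 7-6-5-4-7 are not bridges since each lies on that cycle.
Every edge lies on some cycle, so there are no bridges.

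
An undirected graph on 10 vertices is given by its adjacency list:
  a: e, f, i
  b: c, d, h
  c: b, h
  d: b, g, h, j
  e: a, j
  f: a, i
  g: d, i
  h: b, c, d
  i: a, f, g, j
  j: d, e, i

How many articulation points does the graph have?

1

Removing d increases the component count from 1 to 2, so d is a cut vertex.
By contrast removing i leaves 1 component; it is not a cut vertex. No other vertex is a cut vertex either.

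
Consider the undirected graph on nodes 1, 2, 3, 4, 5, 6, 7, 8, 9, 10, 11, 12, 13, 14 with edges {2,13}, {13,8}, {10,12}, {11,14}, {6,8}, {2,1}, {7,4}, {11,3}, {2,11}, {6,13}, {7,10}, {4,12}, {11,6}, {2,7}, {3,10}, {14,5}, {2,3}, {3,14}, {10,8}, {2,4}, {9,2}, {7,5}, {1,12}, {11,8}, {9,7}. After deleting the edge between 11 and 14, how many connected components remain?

11 and 14 are still connected via 11-3-14, so the component count stays at 1.

1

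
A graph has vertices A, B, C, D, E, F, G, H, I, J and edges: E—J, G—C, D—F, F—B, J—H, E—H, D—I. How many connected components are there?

4

A is isolated — a component by itself.
Starting from C we can reach C, G. That is one component of size 2.
Starting from E we can reach E, H, J. That is one component of size 3.
Starting from B we can reach B, D, F, I. That is one component of size 4.
Total: 4 components.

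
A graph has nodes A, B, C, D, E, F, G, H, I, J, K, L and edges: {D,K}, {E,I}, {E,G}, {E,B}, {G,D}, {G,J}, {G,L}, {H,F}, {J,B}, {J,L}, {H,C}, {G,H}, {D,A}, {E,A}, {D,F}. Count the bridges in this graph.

3

The edges on the cycle G-J-L-G are not bridges since each lies on that cycle.
But removing C-H disconnects C from H; removing I-E disconnects I from E; removing D-K disconnects D from K — these are bridges.
That makes 3 bridges.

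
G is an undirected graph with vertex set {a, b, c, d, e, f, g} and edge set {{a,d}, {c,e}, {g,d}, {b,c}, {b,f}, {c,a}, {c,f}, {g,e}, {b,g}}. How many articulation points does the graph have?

0

Removing c, for instance, still leaves 1 component. No single vertex removal increases the component count — the graph has no articulation points.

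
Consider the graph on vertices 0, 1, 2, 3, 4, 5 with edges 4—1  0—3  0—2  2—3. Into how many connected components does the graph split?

5 is isolated — a component by itself.
Starting from 1 we can reach 1, 4. That is one component of size 2.
Starting from 0 we can reach 0, 2, 3. That is one component of size 3.
Total: 3 components.

3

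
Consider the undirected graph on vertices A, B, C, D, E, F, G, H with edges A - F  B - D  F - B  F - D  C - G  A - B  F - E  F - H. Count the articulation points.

Removing F increases the component count from 2 to 4, so F is a cut vertex.
By contrast removing G leaves 2 components; it is not a cut vertex. No other vertex is a cut vertex either.

1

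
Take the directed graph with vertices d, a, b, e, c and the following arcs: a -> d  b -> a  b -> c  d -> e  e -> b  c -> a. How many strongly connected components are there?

1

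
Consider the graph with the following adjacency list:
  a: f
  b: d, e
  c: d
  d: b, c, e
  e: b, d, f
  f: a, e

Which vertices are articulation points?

Removing d increases the component count from 1 to 2, so d is a cut vertex.
Removing e increases the component count from 1 to 2, so e is a cut vertex.
Removing f increases the component count from 1 to 2, so f is a cut vertex.
By contrast removing a leaves 1 component; it is not a cut vertex. No other vertex is a cut vertex either.

d, e, f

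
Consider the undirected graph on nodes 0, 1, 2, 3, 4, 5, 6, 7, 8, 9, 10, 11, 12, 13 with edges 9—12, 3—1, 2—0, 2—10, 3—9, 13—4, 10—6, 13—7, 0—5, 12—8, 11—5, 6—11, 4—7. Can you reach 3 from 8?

Yes

From 8 we can reach 1, 3, 8, 9, 12, which includes 3.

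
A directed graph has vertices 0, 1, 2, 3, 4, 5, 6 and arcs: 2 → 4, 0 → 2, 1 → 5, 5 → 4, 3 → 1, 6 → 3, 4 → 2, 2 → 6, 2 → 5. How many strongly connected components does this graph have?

2

{1, 2, 3, 4, 5, 6} are all mutually reachable — one SCC of size 6.
{0} is an SCC by itself.
That gives 2 strongly connected components.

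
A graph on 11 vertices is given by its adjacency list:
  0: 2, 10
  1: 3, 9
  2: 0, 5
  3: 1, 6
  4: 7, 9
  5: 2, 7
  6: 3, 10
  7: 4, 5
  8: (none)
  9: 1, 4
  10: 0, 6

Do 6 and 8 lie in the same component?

No

The component containing 6 is {0, 1, 2, 3, 4, 5, 6, 7, 9, 10}, and 8 is not in it.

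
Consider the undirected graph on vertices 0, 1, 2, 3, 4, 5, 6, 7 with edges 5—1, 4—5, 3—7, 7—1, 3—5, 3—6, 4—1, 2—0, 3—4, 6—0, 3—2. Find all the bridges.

none

The edges on the cycle 3-6-0-2-3 are not bridges since each lies on that cycle.
Every edge lies on some cycle, so there are no bridges.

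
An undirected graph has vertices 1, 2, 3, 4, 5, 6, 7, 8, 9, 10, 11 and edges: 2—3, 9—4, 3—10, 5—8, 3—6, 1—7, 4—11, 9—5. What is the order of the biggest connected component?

Starting from 1 we can reach 1, 7. That is one component of size 2.
Starting from 2 we can reach 2, 3, 6, 10. That is one component of size 4.
Starting from 4 we can reach 4, 5, 8, 9, 11. That is one component of size 5.
The largest has 5 vertices.

5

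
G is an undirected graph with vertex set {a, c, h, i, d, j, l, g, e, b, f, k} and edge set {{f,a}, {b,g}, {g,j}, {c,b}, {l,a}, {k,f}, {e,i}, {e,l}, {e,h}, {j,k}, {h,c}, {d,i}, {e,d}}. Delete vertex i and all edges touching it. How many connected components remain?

With i gone, the remaining components are: {a, b, c, d, e, f, g, h, j, k, l}.
That is 1 component.

1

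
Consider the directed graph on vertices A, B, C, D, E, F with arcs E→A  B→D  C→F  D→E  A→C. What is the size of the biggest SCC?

{D} is an SCC by itself.
{A} is an SCC by itself.
{C} is an SCC by itself.
{E} is an SCC by itself.
{F} is an SCC by itself.
(and 1 more singleton SCC)
The largest has 1 vertex.

1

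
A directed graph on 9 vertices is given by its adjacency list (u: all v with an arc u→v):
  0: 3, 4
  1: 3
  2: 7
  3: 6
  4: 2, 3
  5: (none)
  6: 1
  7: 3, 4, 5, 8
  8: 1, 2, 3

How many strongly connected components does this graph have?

4

{2, 4, 7, 8} are all mutually reachable — one SCC of size 4.
{1, 3, 6} are all mutually reachable — one SCC of size 3.
{0} is an SCC by itself.
{5} is an SCC by itself.
That gives 4 strongly connected components.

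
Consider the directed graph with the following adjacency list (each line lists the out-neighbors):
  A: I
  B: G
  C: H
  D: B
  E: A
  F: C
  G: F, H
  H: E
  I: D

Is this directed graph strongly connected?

From F we can reach every vertex (A, B, C, D, E, F, G, H, I), and every vertex can reach F (A, B, C, D, E, F, G, H, I). So the whole graph is one strongly connected component.

Yes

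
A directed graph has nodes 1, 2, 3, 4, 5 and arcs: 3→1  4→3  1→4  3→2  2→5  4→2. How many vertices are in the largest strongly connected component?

3

{1, 3, 4} are all mutually reachable — one SCC of size 3.
{2} is an SCC by itself.
{5} is an SCC by itself.
The largest has 3 vertices.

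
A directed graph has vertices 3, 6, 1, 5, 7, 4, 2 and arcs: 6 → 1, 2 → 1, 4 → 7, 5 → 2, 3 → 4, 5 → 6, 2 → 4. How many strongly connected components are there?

7

{1} is an SCC by itself.
{5} is an SCC by itself.
{2} is an SCC by itself.
{6} is an SCC by itself.
{4} is an SCC by itself.
(and 2 more singleton SCCs)
That gives 7 strongly connected components.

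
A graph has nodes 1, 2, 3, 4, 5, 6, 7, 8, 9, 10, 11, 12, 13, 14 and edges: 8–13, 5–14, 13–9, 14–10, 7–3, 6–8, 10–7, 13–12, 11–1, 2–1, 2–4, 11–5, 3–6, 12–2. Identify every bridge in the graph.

The edges on the cycle 11-5-14-10-7-3-6-8-13-12-2-1-11 are not bridges since each lies on that cycle.
But removing 13–9 disconnects 13 from 9; removing 2–4 disconnects 2 from 4 — these are bridges.

13-9, 2-4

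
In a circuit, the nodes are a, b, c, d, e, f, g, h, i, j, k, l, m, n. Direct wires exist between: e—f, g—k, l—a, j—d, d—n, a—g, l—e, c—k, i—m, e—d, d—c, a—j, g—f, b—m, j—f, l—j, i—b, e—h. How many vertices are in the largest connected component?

11

Starting from b we can reach b, i, m. That is one component of size 3.
Starting from a we can reach a, c, d, e, f, g, h, j, k, l, n. That is one component of size 11.
The largest has 11 vertices.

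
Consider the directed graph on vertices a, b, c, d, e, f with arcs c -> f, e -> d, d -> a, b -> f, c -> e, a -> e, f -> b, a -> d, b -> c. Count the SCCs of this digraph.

2

{b, c, f} are all mutually reachable — one SCC of size 3.
{a, d, e} are all mutually reachable — one SCC of size 3.
That gives 2 strongly connected components.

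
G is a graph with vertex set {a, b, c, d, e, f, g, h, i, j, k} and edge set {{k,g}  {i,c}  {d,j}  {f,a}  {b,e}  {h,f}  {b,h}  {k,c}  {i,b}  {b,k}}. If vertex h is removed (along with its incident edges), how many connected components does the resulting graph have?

With h gone, the remaining components are: {a, f}; {d, j}; {b, c, e, g, i, k}.
That is 3 components.

3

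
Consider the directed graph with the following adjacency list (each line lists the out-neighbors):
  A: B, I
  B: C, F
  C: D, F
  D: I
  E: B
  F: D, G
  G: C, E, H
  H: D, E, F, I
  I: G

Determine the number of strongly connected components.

2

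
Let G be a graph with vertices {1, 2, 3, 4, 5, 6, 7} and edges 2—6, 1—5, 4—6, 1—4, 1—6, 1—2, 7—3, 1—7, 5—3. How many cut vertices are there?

1

Removing 1 increases the component count from 1 to 2, so 1 is a cut vertex.
By contrast removing 2 leaves 1 component; it is not a cut vertex. No other vertex is a cut vertex either.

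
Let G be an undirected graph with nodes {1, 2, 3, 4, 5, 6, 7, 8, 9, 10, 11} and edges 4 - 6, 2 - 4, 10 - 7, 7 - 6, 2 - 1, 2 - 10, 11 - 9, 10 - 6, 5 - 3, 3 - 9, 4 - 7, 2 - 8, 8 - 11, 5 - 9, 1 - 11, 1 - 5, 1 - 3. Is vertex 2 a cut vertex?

Yes

Deleting 2 raises the number of components from 1 to 2, so 2 is a cut vertex.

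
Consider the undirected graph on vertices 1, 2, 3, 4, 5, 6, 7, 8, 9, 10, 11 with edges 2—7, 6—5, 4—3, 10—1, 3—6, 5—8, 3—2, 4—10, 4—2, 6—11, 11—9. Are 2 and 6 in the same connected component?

From 2 we can reach 1, 2, 3, 4, 5, 6, 7, 8, 9, 10, 11, which includes 6.

Yes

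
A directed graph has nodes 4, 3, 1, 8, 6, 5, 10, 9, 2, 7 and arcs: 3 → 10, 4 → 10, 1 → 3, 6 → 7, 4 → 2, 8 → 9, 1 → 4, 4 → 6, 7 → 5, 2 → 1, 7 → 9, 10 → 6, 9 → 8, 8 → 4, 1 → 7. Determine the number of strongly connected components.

2

{1, 2, 3, 4, 6, 7, 8, 9, 10} are all mutually reachable — one SCC of size 9.
{5} is an SCC by itself.
That gives 2 strongly connected components.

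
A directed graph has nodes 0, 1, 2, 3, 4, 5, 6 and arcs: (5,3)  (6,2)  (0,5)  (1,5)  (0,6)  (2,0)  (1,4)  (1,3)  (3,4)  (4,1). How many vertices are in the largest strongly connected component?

{1, 3, 4, 5} are all mutually reachable — one SCC of size 4.
{0, 2, 6} are all mutually reachable — one SCC of size 3.
The largest has 4 vertices.

4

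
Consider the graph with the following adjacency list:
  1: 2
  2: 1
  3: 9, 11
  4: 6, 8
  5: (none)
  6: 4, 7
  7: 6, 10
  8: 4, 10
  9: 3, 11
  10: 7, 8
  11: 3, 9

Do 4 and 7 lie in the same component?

From 4 we can reach 4, 6, 7, 8, 10, which includes 7.

Yes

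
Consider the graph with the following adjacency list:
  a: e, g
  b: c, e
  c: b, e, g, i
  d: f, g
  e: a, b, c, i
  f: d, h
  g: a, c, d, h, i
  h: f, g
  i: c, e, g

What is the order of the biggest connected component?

9

Starting from a we can reach a, b, c, d, e, f, g, h, i. That is one component of size 9.
The largest has 9 vertices.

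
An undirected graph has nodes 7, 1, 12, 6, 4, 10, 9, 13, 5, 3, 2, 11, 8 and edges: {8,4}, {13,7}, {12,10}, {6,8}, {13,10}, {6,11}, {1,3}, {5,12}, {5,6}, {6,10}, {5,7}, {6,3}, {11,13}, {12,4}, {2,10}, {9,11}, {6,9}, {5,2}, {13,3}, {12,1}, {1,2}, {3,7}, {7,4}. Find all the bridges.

none

The edges on the cycle 5-12-1-2-5 are not bridges since each lies on that cycle.
Every edge lies on some cycle, so there are no bridges.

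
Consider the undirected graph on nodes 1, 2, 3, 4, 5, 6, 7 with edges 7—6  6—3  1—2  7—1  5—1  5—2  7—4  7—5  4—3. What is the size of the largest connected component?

7

Starting from 1 we can reach 1, 2, 3, 4, 5, 6, 7. That is one component of size 7.
The largest has 7 vertices.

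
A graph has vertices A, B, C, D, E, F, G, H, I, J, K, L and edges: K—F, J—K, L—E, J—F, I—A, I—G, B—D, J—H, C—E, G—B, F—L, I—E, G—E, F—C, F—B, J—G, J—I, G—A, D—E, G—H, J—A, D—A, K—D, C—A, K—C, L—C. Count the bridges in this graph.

0

The edges on the cycle I-G-E-I are not bridges since each lies on that cycle.
Every edge lies on some cycle, so there are no bridges.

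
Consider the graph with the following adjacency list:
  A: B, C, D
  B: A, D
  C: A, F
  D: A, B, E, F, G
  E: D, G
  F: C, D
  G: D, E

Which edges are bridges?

none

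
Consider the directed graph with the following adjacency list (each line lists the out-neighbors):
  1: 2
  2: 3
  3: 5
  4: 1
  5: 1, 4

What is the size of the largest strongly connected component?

5

{1, 2, 3, 4, 5} are all mutually reachable — one SCC of size 5.
The largest has 5 vertices.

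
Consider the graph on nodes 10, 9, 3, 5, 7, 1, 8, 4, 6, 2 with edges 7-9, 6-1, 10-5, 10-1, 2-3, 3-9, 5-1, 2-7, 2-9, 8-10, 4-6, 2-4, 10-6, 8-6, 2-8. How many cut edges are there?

0

The edges on the cycle 2-7-9-2 are not bridges since each lies on that cycle.
Every edge lies on some cycle, so there are no bridges.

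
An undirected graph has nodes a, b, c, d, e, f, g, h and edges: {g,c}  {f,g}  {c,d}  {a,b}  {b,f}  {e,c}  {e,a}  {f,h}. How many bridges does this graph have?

The edges on the cycle e-a-b-f-g-c-e are not bridges since each lies on that cycle.
But removing f–h disconnects f from h; removing c–d disconnects c from d — these are bridges.
That makes 2 bridges.

2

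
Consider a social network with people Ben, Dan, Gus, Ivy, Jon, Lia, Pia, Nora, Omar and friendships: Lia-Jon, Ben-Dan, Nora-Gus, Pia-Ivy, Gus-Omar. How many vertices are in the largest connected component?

3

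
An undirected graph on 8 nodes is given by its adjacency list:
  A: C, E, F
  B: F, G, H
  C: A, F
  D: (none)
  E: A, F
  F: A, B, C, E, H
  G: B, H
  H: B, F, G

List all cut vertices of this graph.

Removing F increases the component count from 2 to 3, so F is a cut vertex.
By contrast removing B leaves 2 components; it is not a cut vertex. No other vertex is a cut vertex either.

F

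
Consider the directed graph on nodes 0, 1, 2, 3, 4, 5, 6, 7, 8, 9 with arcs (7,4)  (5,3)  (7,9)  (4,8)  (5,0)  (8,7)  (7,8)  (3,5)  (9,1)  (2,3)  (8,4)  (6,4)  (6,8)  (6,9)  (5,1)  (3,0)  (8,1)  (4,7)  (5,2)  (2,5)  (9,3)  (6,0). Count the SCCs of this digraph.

6

{2, 3, 5} are all mutually reachable — one SCC of size 3.
{4, 7, 8} are all mutually reachable — one SCC of size 3.
{9} is an SCC by itself.
{0} is an SCC by itself.
{1} is an SCC by itself.
(and 1 more singleton SCC)
That gives 6 strongly connected components.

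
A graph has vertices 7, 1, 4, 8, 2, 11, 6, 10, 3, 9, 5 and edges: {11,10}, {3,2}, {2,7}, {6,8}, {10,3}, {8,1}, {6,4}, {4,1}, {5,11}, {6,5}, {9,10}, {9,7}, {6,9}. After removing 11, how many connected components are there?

1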